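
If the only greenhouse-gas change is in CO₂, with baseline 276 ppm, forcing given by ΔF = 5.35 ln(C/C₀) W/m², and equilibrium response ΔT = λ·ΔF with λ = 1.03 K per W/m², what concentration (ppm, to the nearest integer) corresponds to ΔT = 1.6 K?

C ≈ 369 ppm

Required forcing: ΔF = ΔT/λ = 1.6/1.03 = 1.5534 W/m².
Then ln(C/276) = ΔF/5.35 = 1.5534/5.35 = 0.29036.
So C = 276 × e^0.29036 = 276 × 1.33691 = 368.99 ppm.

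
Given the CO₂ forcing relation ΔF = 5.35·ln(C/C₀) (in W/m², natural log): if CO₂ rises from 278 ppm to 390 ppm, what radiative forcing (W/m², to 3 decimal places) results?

ΔF = 1.811 W/m²

CO₂ absorption bands are partially saturated, so forcing scales with the logarithm of the concentration ratio.
CO₂: 5.35 × ln(390/278) = 5.35 × ln(1.40288) = 5.35 × 0.33853 = 1.8111 W/m².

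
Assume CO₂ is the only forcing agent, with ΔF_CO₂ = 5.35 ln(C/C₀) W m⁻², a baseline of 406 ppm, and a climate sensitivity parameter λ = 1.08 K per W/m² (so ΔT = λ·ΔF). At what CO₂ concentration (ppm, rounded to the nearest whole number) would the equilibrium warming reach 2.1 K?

C ≈ 584 ppm

Required forcing: ΔF = ΔT/λ = 2.1/1.08 = 1.9444 W/m².
Then ln(C/406) = ΔF/5.35 = 1.9444/5.35 = 0.36344.
So C = 406 × e^0.36344 = 406 × 1.43827 = 583.94 ppm.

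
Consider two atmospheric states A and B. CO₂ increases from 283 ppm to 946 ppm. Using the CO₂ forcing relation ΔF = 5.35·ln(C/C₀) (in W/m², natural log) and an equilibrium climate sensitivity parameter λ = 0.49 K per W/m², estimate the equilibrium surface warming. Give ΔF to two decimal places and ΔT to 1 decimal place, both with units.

CO₂: 5.35 × ln(946/283) = 5.35 × ln(3.34276) = 5.35 × 1.20680 = 6.4564 W/m².
ΔT = λ ΔF = 0.49 × 6.46 = 3.1654 K.

ΔF = 6.46 W/m²; ΔT = 3.2 K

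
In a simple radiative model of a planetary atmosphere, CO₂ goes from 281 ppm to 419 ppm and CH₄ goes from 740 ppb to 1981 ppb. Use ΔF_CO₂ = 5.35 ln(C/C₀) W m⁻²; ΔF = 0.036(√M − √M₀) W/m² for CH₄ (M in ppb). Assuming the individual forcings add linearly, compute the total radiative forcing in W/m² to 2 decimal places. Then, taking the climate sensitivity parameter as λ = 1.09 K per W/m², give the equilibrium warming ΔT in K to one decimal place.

CO₂: 5.35 × ln(419/281) = 5.35 × ln(1.49110) = 5.35 × 0.39951 = 2.1374 W/m².
CH₄: 0.036 × (√1981 − √740) = 0.036 × (44.5084 − 27.2029) = 0.036 × 17.3055 = 0.6230 W/m².
Total ΔF = 2.1374 + 0.6230 = 2.7604 W/m².
ΔT = λ ΔF = 1.09 × 2.76 = 3.0084 K.

ΔF = 2.76 W/m²; ΔT = 3.0 K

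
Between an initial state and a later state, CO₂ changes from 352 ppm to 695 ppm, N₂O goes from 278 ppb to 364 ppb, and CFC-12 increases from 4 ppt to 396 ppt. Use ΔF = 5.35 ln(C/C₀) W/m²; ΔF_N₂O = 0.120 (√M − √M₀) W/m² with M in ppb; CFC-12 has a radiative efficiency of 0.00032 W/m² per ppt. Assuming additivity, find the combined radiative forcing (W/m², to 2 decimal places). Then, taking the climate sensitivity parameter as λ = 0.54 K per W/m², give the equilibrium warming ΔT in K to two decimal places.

CO₂: 5.35 × ln(695/352) = 5.35 × ln(1.97443) = 5.35 × 0.68028 = 3.6395 W/m².
N₂O: 0.120 × (√364 − √278) = 0.120 × (19.0788 − 16.6733) = 0.120 × 2.4055 = 0.2887 W/m².
CFC-12: ΔF = 0.00032 × (396 − 4) = 0.00032 × 392 = 0.1254 W/m².
Total ΔF = 3.6395 + 0.2887 + 0.1254 = 4.0536 W/m².
ΔT = λ ΔF = 0.54 × 4.05 = 2.1870 K.

ΔF = 4.05 W/m²; ΔT = 2.19 K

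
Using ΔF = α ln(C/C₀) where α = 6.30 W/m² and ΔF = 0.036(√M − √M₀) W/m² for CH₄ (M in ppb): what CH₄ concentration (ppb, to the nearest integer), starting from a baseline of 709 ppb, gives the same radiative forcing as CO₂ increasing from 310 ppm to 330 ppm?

CO₂ forcing: 6.30 × ln(330/310) = 6.30 × 0.062520 = 0.39388 W/m².
Set 0.036(√M − √709) = 0.39388: √M = 0.39388/0.036 + √709 = 10.9411 + 26.6271 = 37.5682.
M = (37.5682)² = 1411.37 ppb.

M ≈ 1411 ppb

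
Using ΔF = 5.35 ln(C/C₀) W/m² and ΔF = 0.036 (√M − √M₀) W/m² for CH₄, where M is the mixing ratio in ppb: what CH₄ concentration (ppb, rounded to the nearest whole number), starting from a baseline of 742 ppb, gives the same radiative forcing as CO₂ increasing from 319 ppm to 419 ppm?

CO₂ forcing: 5.35 × ln(419/319) = 5.35 × 0.272680 = 1.45884 W/m².
Set 0.036(√M − √742) = 1.45884: √M = 1.45884/0.036 + √742 = 40.5233 + 27.2397 = 67.7630.
M = (67.7630)² = 4591.82 ppb.

M ≈ 4592 ppb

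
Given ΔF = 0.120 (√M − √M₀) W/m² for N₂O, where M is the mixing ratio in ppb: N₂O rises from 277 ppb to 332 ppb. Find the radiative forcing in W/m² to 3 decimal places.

N₂O: 0.120 × (√332 − √277) = 0.120 × (18.2209 − 16.6433) = 0.120 × 1.5776 = 0.1893 W/m².

ΔF = 0.189 W/m²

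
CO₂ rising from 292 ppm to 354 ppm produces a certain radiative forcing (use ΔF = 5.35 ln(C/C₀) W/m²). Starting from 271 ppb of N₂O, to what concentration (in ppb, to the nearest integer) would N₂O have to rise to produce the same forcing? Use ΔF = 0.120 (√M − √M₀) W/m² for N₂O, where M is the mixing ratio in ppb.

CO₂ forcing: 5.35 × ln(354/292) = 5.35 × 0.192543 = 1.03011 W/m².
Set 0.120(√M − √271) = 1.03011: √M = 1.03011/0.120 + √271 = 8.5843 + 16.4621 = 25.0464.
M = (25.0464)² = 627.32 ppb.

M ≈ 627 ppb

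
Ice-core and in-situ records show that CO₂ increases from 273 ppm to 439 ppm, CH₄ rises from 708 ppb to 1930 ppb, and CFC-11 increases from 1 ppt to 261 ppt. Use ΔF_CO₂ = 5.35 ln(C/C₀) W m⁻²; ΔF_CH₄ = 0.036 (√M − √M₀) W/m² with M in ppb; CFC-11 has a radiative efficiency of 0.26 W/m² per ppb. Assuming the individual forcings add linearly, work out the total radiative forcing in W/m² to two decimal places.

CO₂: 5.35 × ln(439/273) = 5.35 × ln(1.60806) = 5.35 × 0.47503 = 2.5414 W/m².
CH₄: 0.036 × (√1930 − √708) = 0.036 × (43.9318 − 26.6083) = 0.036 × 17.3235 = 0.6236 W/m².
CFC-11: Δ = 261 − 1 = 260 ppt = 0.260 ppb; ΔF = 0.26 × 0.260 = 0.0676 W/m².
Total ΔF = 2.5414 + 0.6236 + 0.0676 = 3.2326 W/m².

ΔF = 3.23 W/m²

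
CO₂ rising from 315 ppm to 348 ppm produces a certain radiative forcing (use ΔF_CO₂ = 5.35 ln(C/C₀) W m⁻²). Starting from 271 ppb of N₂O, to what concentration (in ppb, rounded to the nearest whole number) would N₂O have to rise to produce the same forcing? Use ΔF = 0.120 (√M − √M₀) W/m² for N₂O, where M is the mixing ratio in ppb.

CO₂ forcing: 5.35 × ln(348/315) = 5.35 × 0.099630 = 0.53302 W/m².
Set 0.120(√M − √271) = 0.53302: √M = 0.53302/0.120 + √271 = 4.4418 + 16.4621 = 20.9039.
M = (20.9039)² = 436.97 ppb.

M ≈ 437 ppb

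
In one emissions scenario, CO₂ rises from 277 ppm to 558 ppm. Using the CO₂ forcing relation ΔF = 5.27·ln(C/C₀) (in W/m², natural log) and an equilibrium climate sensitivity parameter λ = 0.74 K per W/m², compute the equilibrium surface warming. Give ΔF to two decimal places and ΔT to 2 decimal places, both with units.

ΔF = 3.69 W/m²; ΔT = 2.73 K

CO₂: 5.27 × ln(558/277) = 5.27 × ln(2.01444) = 5.27 × 0.70034 = 3.6908 W/m².
ΔT = λ ΔF = 0.74 × 3.69 = 2.7306 K.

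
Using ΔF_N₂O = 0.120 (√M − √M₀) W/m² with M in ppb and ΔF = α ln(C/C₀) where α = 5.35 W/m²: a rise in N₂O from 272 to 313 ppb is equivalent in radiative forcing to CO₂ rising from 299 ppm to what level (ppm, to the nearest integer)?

N₂O forcing: 0.120 × (√313 − √272) = 0.120 × (17.6918 − 16.4924) = 0.120 × 1.1994 = 0.14393 W/m².
Set 5.35 ln(C/299) = 0.14393: ln(C/299) = 0.14393/5.35 = 0.02690, so C = 299 × e^0.02690 = 299 × 1.02727 = 307.15 ppm.

C ≈ 307 ppm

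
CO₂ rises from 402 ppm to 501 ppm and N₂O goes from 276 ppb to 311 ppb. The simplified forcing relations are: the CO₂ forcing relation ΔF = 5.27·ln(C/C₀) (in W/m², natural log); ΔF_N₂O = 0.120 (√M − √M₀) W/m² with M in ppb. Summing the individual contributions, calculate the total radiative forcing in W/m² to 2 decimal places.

CO₂: 5.27 × ln(501/402) = 5.27 × ln(1.24627) = 5.27 × 0.22016 = 1.1602 W/m².
N₂O: 0.120 × (√311 − √276) = 0.120 × (17.6352 − 16.6132) = 0.120 × 1.0220 = 0.1226 W/m².
Total ΔF = 1.1602 + 0.1226 = 1.2828 W/m².

ΔF = 1.28 W/m²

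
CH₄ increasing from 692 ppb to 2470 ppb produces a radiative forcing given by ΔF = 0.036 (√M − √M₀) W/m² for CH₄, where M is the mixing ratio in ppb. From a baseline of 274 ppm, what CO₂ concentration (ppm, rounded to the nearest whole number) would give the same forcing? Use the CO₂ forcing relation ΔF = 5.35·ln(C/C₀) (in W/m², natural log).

CH₄ forcing: 0.036 × (√2470 − √692) = 0.036 × (49.6991 − 26.3059) = 0.036 × 23.3932 = 0.84216 W/m².
Set 5.35 ln(C/274) = 0.84216: ln(C/274) = 0.84216/5.35 = 0.15741, so C = 274 × e^0.15741 = 274 × 1.17048 = 320.71 ppm.

C ≈ 321 ppm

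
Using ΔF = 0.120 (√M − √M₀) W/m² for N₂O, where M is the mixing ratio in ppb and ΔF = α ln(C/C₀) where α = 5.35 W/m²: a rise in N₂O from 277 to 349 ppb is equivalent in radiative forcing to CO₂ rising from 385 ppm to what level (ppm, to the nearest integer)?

C ≈ 403 ppm

N₂O forcing: 0.120 × (√349 − √277) = 0.120 × (18.6815 − 16.6433) = 0.120 × 2.0382 = 0.24458 W/m².
Set 5.35 ln(C/385) = 0.24458: ln(C/385) = 0.24458/5.35 = 0.04572, so C = 385 × e^0.04572 = 385 × 1.04678 = 403.01 ppm.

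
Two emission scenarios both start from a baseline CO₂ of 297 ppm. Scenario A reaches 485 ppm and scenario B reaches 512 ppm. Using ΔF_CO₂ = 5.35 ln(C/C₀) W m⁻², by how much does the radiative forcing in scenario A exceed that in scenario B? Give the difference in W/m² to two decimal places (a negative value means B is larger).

ΔF_A − ΔF_B = -0.29 W/m²

ΔF_A = 5.35 ln(485/297) = 5.35 × 0.49042 = 2.6237 W/m².
ΔF_B = 5.35 ln(512/297) = 5.35 × 0.54459 = 2.9136 W/m².
Difference: 2.6237 − 2.9136 = -0.2899 W/m².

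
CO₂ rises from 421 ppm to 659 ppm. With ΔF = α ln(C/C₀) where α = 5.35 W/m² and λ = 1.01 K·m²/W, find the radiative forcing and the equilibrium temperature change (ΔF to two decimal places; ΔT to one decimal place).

ΔF = 2.40 W/m²; ΔT = 2.4 K

CO₂: 5.35 × ln(659/421) = 5.35 × ln(1.56532) = 5.35 × 0.44809 = 2.3973 W/m².
ΔT = λ ΔF = 1.01 × 2.40 = 2.4240 K.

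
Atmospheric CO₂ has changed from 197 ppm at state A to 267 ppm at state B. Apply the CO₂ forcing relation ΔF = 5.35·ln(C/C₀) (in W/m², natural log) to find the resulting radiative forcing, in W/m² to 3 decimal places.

CO₂: 5.35 × ln(267/197) = 5.35 × ln(1.35533) = 5.35 × 0.30404 = 1.6266 W/m².

ΔF = 1.627 W/m²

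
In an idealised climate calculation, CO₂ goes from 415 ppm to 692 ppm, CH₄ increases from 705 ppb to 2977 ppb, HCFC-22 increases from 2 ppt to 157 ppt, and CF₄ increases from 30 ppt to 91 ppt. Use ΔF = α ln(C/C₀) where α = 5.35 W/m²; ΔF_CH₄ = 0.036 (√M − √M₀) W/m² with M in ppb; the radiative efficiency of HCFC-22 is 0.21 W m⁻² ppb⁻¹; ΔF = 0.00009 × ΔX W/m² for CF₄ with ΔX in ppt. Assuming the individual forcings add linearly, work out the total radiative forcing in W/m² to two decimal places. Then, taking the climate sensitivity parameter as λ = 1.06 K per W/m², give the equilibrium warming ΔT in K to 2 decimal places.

ΔF = 3.78 W/m²; ΔT = 4.01 K

CO₂: 5.35 × ln(692/415) = 5.35 × ln(1.66747) = 5.35 × 0.51131 = 2.7355 W/m².
CH₄: 0.036 × (√2977 − √705) = 0.036 × (54.5619 − 26.5518) = 0.036 × 28.0101 = 1.0084 W/m².
HCFC-22: Δ = 157 − 2 = 155 ppt = 0.155 ppb; ΔF = 0.21 × 0.155 = 0.0326 W/m².
CF₄: ΔF = 0.00009 × (91 − 30) = 0.00009 × 61 = 0.0055 W/m².
Total ΔF = 2.7355 + 1.0084 + 0.0326 + 0.0055 = 3.7820 W/m².
ΔT = λ ΔF = 1.06 × 3.78 = 4.0068 K.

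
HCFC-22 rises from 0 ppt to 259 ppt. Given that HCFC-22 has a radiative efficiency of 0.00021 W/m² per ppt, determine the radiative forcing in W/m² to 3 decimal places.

HCFC-22: ΔF = 0.00021 × (259 − 0) = 0.00021 × 259 = 0.0544 W/m².

ΔF = 0.054 W/m²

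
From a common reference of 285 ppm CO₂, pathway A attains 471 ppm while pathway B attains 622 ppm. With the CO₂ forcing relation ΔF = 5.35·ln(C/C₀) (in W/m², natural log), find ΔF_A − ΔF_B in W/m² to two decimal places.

ΔF_A − ΔF_B = -1.49 W/m²

ΔF_A = 5.35 ln(471/285) = 5.35 × 0.50237 = 2.6877 W/m².
ΔF_B = 5.35 ln(622/285) = 5.35 × 0.78045 = 4.1754 W/m².
Difference: 2.6877 − 4.1754 = -1.4877 W/m².
(Equivalently, ΔF_A − ΔF_B = 5.35 ln(471/622) = 5.35 × -0.27808 = -1.4877 W/m².)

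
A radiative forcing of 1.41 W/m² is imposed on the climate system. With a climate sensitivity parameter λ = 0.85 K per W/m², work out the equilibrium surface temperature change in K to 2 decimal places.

ΔT = 1.20 K

ΔT = λ ΔF = 0.85 × 1.41 = 1.1985 K.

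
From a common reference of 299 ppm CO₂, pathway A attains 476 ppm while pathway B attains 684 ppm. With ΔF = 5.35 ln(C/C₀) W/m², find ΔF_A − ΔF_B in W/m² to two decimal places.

ΔF_A − ΔF_B = -1.94 W/m²

ΔF_A = 5.35 ln(476/299) = 5.35 × 0.46497 = 2.4876 W/m².
ΔF_B = 5.35 ln(684/299) = 5.35 × 0.82751 = 4.4272 W/m².
Difference: 2.4876 − 4.4272 = -1.9396 W/m².
(Equivalently, ΔF_A − ΔF_B = 5.35 ln(476/684) = 5.35 × -0.36254 = -1.9396 W/m².)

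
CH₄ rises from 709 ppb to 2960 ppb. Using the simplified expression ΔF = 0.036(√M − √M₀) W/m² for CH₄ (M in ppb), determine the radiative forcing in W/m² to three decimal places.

CH₄: 0.036 × (√2960 − √709) = 0.036 × (54.4059 − 26.6271) = 0.036 × 27.7788 = 1.0000 W/m².

ΔF = 1.000 W/m²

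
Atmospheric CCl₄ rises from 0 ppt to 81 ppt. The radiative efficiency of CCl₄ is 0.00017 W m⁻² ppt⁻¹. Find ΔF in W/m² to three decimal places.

CCl₄: ΔF = 0.00017 × (81 − 0) = 0.00017 × 81 = 0.0138 W/m².

ΔF = 0.014 W/m²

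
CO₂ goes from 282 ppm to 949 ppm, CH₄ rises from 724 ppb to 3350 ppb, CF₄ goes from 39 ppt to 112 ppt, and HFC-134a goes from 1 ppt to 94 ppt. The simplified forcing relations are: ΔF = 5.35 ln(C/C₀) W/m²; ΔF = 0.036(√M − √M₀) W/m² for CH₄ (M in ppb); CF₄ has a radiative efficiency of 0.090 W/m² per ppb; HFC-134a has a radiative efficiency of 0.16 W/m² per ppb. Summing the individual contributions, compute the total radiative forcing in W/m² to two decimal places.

ΔF = 7.63 W/m²

CO₂: 5.35 × ln(949/282) = 5.35 × ln(3.36525) = 5.35 × 1.21350 = 6.4922 W/m².
CH₄: 0.036 × (√3350 − √724) = 0.036 × (57.8792 − 26.9072) = 0.036 × 30.9720 = 1.1150 W/m².
CF₄: Δ = 112 − 39 = 73 ppt = 0.073 ppb; ΔF = 0.090 × 0.073 = 0.0066 W/m².
HFC-134a: Δ = 94 − 1 = 93 ppt = 0.093 ppb; ΔF = 0.16 × 0.093 = 0.0149 W/m².
Total ΔF = 6.4922 + 1.1150 + 0.0066 + 0.0149 = 7.6287 W/m².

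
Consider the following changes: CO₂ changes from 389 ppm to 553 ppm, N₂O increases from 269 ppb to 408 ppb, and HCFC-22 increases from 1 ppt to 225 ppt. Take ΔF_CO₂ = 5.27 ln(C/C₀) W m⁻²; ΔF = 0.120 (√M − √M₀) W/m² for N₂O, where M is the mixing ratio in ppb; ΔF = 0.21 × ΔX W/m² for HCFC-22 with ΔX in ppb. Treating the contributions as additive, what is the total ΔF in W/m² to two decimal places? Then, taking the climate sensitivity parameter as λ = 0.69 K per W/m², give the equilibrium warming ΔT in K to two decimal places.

ΔF = 2.36 W/m²; ΔT = 1.63 K

CO₂: 5.27 × ln(553/389) = 5.27 × ln(1.42159) = 5.27 × 0.35178 = 1.8539 W/m².
N₂O: 0.120 × (√408 − √269) = 0.120 × (20.1990 − 16.4012) = 0.120 × 3.7978 = 0.4557 W/m².
HCFC-22: Δ = 225 − 1 = 224 ppt = 0.224 ppb; ΔF = 0.21 × 0.224 = 0.0470 W/m².
Total ΔF = 1.8539 + 0.4557 + 0.0470 = 2.3566 W/m².
ΔT = λ ΔF = 0.69 × 2.36 = 1.6284 K.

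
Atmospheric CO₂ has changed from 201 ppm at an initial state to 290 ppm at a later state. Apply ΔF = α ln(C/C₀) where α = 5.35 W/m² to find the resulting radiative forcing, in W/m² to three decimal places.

ΔF = 1.961 W/m²

CO₂: 5.35 × ln(290/201) = 5.35 × ln(1.44279) = 5.35 × 0.36658 = 1.9612 W/m².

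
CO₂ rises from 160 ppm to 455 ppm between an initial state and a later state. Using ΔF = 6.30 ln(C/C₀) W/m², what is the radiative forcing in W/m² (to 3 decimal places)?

ΔF = 6.584 W/m²

CO₂: 6.30 × ln(455/160) = 6.30 × ln(2.84375) = 6.30 × 1.04512 = 6.5843 W/m².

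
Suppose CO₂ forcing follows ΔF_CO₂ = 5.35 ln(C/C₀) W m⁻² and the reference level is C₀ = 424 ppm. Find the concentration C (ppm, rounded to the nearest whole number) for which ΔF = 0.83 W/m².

Set 5.35 ln(C/424) = 0.83, so ln(C/424) = 0.83/5.35 = 0.15514.
Then C/424 = e^0.15514 = 1.16782, giving C = 424 × 1.16782 = 495.16 ppm.

C ≈ 495 ppm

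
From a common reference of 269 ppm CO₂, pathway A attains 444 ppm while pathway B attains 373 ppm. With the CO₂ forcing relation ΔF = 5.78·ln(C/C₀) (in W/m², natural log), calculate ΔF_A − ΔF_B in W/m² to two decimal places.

ΔF_A − ΔF_B = 1.01 W/m²

ΔF_A = 5.78 ln(444/269) = 5.78 × 0.50111 = 2.8964 W/m².
ΔF_B = 5.78 ln(373/269) = 5.78 × 0.32687 = 1.8893 W/m².
Difference: 2.8964 − 1.8893 = 1.0071 W/m².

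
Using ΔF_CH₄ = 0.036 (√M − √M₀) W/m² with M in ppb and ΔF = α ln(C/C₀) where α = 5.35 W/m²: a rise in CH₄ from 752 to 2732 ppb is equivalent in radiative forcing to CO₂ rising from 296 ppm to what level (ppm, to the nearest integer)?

CH₄ forcing: 0.036 × (√2732 − √752) = 0.036 × (52.2685 − 27.4226) = 0.036 × 24.8459 = 0.89445 W/m².
Set 5.35 ln(C/296) = 0.89445: ln(C/296) = 0.89445/5.35 = 0.16719, so C = 296 × e^0.16719 = 296 × 1.18198 = 349.87 ppm.

C ≈ 350 ppm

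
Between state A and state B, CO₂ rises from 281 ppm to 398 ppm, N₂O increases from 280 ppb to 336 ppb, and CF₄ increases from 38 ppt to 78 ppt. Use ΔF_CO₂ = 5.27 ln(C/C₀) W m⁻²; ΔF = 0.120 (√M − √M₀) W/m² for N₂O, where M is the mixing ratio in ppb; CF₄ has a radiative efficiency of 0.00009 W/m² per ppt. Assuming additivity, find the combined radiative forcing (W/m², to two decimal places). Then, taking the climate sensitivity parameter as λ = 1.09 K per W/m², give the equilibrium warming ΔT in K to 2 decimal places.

CO₂: 5.27 × ln(398/281) = 5.27 × ln(1.41637) = 5.27 × 0.34810 = 1.8345 W/m².
N₂O: 0.120 × (√336 − √280) = 0.120 × (18.3303 − 16.7332) = 0.120 × 1.5971 = 0.1917 W/m².
CF₄: ΔF = 0.00009 × (78 − 38) = 0.00009 × 40 = 0.0036 W/m².
Total ΔF = 1.8345 + 0.1917 + 0.0036 = 2.0298 W/m².
ΔT = λ ΔF = 1.09 × 2.03 = 2.2127 K.

ΔF = 2.03 W/m²; ΔT = 2.21 K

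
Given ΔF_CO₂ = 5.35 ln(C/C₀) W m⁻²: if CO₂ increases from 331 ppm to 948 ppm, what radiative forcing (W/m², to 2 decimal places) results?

CO₂: 5.35 × ln(948/331) = 5.35 × ln(2.86405) = 5.35 × 1.05224 = 5.6295 W/m².

ΔF = 5.63 W/m²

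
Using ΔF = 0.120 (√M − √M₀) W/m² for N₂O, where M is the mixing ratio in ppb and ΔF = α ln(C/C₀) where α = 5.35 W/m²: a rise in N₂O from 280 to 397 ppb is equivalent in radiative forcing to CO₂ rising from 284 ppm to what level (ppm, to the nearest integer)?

C ≈ 305 ppm

N₂O forcing: 0.120 × (√397 − √280) = 0.120 × (19.9249 − 16.7332) = 0.120 × 3.1917 = 0.38300 W/m².
Set 5.35 ln(C/284) = 0.38300: ln(C/284) = 0.38300/5.35 = 0.07159, so C = 284 × e^0.07159 = 284 × 1.07421 = 305.08 ppm.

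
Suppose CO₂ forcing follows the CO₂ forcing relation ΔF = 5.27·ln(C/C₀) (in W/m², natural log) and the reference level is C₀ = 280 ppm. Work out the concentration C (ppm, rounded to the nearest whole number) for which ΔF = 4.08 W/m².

Set 5.27 ln(C/280) = 4.08, so ln(C/280) = 4.08/5.27 = 0.77419.
Then C/280 = e^0.77419 = 2.16883, giving C = 280 × 2.16883 = 607.27 ppm.

C ≈ 607 ppm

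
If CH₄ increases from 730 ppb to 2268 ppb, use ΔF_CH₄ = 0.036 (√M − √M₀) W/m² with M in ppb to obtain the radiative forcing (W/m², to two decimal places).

CH₄: 0.036 × (√2268 − √730) = 0.036 × (47.6235 − 27.0185) = 0.036 × 20.6050 = 0.7418 W/m².

ΔF = 0.74 W/m²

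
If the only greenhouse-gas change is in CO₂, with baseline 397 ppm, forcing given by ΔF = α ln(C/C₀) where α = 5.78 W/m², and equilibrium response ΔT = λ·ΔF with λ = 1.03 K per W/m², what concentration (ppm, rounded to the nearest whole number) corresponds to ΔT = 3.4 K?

C ≈ 703 ppm

Required forcing: ΔF = ΔT/λ = 3.4/1.03 = 3.3010 W/m².
Then ln(C/397) = ΔF/5.78 = 3.3010/5.78 = 0.57111.
So C = 397 × e^0.57111 = 397 × 1.77023 = 702.78 ppm.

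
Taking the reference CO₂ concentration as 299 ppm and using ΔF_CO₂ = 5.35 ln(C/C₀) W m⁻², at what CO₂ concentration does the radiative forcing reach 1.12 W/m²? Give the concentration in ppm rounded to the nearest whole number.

C ≈ 369 ppm

Set 5.35 ln(C/299) = 1.12, so ln(C/299) = 1.12/5.35 = 0.20935.
Then C/299 = e^0.20935 = 1.23288, giving C = 299 × 1.23288 = 368.63 ppm.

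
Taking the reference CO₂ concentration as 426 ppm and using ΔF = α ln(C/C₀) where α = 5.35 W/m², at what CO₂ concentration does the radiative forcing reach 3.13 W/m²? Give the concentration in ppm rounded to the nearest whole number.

Set 5.35 ln(C/426) = 3.13, so ln(C/426) = 3.13/5.35 = 0.58505.
Then C/426 = e^0.58505 = 1.79508, giving C = 426 × 1.79508 = 764.70 ppm.

C ≈ 765 ppm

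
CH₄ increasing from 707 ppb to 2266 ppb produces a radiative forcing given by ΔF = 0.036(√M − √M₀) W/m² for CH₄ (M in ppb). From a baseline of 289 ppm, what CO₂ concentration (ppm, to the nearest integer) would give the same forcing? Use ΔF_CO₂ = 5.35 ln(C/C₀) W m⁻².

CH₄ forcing: 0.036 × (√2266 − √707) = 0.036 × (47.6025 − 26.5895) = 0.036 × 21.0130 = 0.75647 W/m².
Set 5.35 ln(C/289) = 0.75647: ln(C/289) = 0.75647/5.35 = 0.14140, so C = 289 × e^0.14140 = 289 × 1.15189 = 332.90 ppm.

C ≈ 333 ppm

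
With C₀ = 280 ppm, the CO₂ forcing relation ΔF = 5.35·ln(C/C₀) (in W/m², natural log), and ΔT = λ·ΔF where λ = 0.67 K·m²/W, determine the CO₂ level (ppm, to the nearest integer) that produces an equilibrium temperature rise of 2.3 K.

C ≈ 532 ppm

Required forcing: ΔF = ΔT/λ = 2.3/0.67 = 3.4328 W/m².
Then ln(C/280) = ΔF/5.35 = 3.4328/5.35 = 0.64164.
So C = 280 × e^0.64164 = 280 × 1.89959 = 531.89 ppm.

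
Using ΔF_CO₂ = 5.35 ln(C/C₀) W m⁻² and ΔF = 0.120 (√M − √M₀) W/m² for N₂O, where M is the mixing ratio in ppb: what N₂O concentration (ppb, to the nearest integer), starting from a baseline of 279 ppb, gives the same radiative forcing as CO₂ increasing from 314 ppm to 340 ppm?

M ≈ 410 ppb

CO₂ forcing: 5.35 × ln(340/314) = 5.35 × 0.079553 = 0.42561 W/m².
Set 0.120(√M − √279) = 0.42561: √M = 0.42561/0.120 + √279 = 3.5468 + 16.7033 = 20.2501.
M = (20.2501)² = 410.07 ppb.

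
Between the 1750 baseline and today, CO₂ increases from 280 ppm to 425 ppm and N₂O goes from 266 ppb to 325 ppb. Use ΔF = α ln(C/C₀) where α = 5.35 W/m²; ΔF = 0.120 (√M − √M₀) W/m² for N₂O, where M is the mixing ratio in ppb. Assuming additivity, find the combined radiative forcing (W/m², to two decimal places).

ΔF = 2.44 W/m²

CO₂: 5.35 × ln(425/280) = 5.35 × ln(1.51786) = 5.35 × 0.41730 = 2.2326 W/m².
N₂O: 0.120 × (√325 − √266) = 0.120 × (18.0278 − 16.3095) = 0.120 × 1.7183 = 0.2062 W/m².
Total ΔF = 2.2326 + 0.2062 = 2.4388 W/m².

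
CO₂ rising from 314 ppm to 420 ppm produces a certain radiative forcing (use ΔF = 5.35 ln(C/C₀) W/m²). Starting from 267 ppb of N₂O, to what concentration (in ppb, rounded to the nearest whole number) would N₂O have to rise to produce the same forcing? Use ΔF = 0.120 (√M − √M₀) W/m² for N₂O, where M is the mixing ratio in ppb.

M ≈ 859 ppb

CO₂ forcing: 5.35 × ln(420/314) = 5.35 × 0.290862 = 1.55611 W/m².
Set 0.120(√M − √267) = 1.55611: √M = 1.55611/0.120 + √267 = 12.9676 + 16.3401 = 29.3077.
M = (29.3077)² = 858.94 ppb.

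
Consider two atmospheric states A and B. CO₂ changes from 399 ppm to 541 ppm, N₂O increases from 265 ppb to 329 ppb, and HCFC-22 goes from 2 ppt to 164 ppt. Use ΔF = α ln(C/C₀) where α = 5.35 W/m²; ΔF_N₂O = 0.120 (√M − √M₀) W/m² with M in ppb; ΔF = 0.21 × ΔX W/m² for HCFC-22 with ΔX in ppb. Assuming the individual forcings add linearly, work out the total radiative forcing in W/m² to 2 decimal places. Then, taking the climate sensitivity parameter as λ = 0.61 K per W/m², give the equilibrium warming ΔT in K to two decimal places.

CO₂: 5.35 × ln(541/399) = 5.35 × ln(1.35589) = 5.35 × 0.30446 = 1.6289 W/m².
N₂O: 0.120 × (√329 − √265) = 0.120 × (18.1384 − 16.2788) = 0.120 × 1.8596 = 0.2232 W/m².
HCFC-22: Δ = 164 − 2 = 162 ppt = 0.162 ppb; ΔF = 0.21 × 0.162 = 0.0340 W/m².
Total ΔF = 1.6289 + 0.2232 + 0.0340 = 1.8861 W/m².
ΔT = λ ΔF = 0.61 × 1.89 = 1.1529 K.

ΔF = 1.89 W/m²; ΔT = 1.15 K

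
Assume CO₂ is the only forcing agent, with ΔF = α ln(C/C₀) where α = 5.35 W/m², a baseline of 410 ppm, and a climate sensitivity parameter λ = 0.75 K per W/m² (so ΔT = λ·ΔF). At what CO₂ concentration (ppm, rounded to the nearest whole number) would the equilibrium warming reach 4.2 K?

Required forcing: ΔF = ΔT/λ = 4.2/0.75 = 5.6000 W/m².
Then ln(C/410) = ΔF/5.35 = 5.6000/5.35 = 1.04673.
So C = 410 × e^1.04673 = 410 × 2.84832 = 1167.81 ppm.

C ≈ 1168 ppm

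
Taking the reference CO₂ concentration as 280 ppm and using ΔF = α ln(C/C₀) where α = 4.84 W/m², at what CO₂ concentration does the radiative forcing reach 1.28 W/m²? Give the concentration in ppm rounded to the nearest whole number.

C ≈ 365 ppm

Set 4.84 ln(C/280) = 1.28, so ln(C/280) = 1.28/4.84 = 0.26446.
Then C/280 = e^0.26446 = 1.30273, giving C = 280 × 1.30273 = 364.76 ppm.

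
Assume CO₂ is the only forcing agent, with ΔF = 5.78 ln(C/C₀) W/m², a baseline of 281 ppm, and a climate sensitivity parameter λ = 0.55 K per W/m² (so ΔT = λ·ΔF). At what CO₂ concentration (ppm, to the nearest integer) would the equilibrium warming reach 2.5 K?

Required forcing: ΔF = ΔT/λ = 2.5/0.55 = 4.5455 W/m².
Then ln(C/281) = ΔF/5.78 = 4.5455/5.78 = 0.78642.
So C = 281 × e^0.78642 = 281 × 2.19552 = 616.94 ppm.

C ≈ 617 ppm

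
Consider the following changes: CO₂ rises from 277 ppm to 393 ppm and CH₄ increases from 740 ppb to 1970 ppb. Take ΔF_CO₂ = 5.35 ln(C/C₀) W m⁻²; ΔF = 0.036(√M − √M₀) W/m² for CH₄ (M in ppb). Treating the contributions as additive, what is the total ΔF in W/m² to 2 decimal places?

CO₂: 5.35 × ln(393/277) = 5.35 × ln(1.41877) = 5.35 × 0.34979 = 1.8714 W/m².
CH₄: 0.036 × (√1970 − √740) = 0.036 × (44.3847 − 27.2029) = 0.036 × 17.1818 = 0.6185 W/m².
Total ΔF = 1.8714 + 0.6185 = 2.4899 W/m².

ΔF = 2.49 W/m²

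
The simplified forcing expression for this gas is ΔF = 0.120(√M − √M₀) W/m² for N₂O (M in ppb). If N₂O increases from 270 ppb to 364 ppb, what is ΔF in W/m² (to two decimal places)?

N₂O: 0.120 × (√364 − √270) = 0.120 × (19.0788 − 16.4317) = 0.120 × 2.6471 = 0.3177 W/m².

ΔF = 0.32 W/m²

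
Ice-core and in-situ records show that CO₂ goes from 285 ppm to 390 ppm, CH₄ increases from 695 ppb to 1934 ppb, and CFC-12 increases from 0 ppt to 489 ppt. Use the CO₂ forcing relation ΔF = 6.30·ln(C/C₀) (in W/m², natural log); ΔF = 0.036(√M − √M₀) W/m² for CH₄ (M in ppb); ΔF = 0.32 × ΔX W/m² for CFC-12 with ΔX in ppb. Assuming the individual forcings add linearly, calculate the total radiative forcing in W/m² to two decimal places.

CO₂: 6.30 × ln(390/285) = 6.30 × ln(1.36842) = 6.30 × 0.31366 = 1.9761 W/m².
CH₄: 0.036 × (√1934 − √695) = 0.036 × (43.9773 − 26.3629) = 0.036 × 17.6144 = 0.6341 W/m².
CFC-12: Δ = 489 − 0 = 489 ppt = 0.489 ppb; ΔF = 0.32 × 0.489 = 0.1565 W/m².
Total ΔF = 1.9761 + 0.6341 + 0.1565 = 2.7667 W/m².

ΔF = 2.77 W/m²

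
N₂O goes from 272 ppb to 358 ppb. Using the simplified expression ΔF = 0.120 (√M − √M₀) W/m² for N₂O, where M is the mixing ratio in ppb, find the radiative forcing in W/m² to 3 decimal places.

N₂O: 0.120 × (√358 − √272) = 0.120 × (18.9209 − 16.4924) = 0.120 × 2.4285 = 0.2914 W/m².

ΔF = 0.291 W/m²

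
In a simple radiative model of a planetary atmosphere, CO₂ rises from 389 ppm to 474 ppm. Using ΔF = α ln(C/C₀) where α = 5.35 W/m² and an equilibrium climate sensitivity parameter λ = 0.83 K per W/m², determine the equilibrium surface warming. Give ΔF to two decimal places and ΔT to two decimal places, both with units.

CO₂: 5.35 × ln(474/389) = 5.35 × ln(1.21851) = 5.35 × 0.19763 = 1.0573 W/m².
ΔT = λ ΔF = 0.83 × 1.06 = 0.8798 K.

ΔF = 1.06 W/m²; ΔT = 0.88 K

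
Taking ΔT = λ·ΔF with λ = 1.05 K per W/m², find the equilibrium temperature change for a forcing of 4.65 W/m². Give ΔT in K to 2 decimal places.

ΔT = 4.88 K

ΔT = λ ΔF = 1.05 × 4.65 = 4.8825 K.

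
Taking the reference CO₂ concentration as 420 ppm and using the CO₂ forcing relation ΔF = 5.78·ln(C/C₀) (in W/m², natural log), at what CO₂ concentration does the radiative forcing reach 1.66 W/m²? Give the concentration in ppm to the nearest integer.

Set 5.78 ln(C/420) = 1.66, so ln(C/420) = 1.66/5.78 = 0.28720.
Then C/420 = e^0.28720 = 1.33269, giving C = 420 × 1.33269 = 559.73 ppm.

C ≈ 560 ppm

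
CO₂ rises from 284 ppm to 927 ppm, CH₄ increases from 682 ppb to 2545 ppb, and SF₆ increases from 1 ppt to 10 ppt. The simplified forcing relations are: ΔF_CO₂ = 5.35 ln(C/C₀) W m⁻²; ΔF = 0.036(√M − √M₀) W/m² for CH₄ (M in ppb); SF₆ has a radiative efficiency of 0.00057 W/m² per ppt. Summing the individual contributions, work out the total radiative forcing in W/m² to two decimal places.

ΔF = 7.21 W/m²

CO₂: 5.35 × ln(927/284) = 5.35 × ln(3.26408) = 5.35 × 1.18298 = 6.3289 W/m².
CH₄: 0.036 × (√2545 − √682) = 0.036 × (50.4480 − 26.1151) = 0.036 × 24.3329 = 0.8760 W/m².
SF₆: ΔF = 0.00057 × (10 − 1) = 0.00057 × 9 = 0.0051 W/m².
Total ΔF = 6.3289 + 0.8760 + 0.0051 = 7.2100 W/m².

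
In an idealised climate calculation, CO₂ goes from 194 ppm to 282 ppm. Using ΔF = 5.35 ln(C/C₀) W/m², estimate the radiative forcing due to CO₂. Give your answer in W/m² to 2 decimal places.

ΔF = 2.00 W/m²

CO₂ absorption bands are partially saturated, so forcing scales with the logarithm of the concentration ratio.
CO₂: 5.35 × ln(282/194) = 5.35 × ln(1.45361) = 5.35 × 0.37405 = 2.0012 W/m².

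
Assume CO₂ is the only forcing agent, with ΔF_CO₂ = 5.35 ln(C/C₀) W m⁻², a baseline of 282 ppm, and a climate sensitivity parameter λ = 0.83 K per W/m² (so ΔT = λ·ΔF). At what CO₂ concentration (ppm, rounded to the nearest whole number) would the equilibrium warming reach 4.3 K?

Required forcing: ΔF = ΔT/λ = 4.3/0.83 = 5.1807 W/m².
Then ln(C/282) = ΔF/5.35 = 5.1807/5.35 = 0.96836.
So C = 282 × e^0.96836 = 282 × 2.63362 = 742.68 ppm.

C ≈ 743 ppm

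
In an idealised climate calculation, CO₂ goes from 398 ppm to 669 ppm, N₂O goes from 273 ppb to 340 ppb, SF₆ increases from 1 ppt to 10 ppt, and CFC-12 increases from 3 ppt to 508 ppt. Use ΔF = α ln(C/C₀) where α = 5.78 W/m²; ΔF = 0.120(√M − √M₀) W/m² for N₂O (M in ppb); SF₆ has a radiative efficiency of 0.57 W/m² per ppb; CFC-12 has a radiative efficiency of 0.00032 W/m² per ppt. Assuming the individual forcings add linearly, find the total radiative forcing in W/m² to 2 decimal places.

ΔF = 3.40 W/m²

CO₂: 5.78 × ln(669/398) = 5.78 × ln(1.68090) = 5.78 × 0.51933 = 3.0017 W/m².
N₂O: 0.120 × (√340 − √273) = 0.120 × (18.4391 − 16.5227) = 0.120 × 1.9164 = 0.2300 W/m².
SF₆: Δ = 10 − 1 = 9 ppt = 0.009 ppb; ΔF = 0.57 × 0.009 = 0.0051 W/m².
CFC-12: ΔF = 0.00032 × (508 − 3) = 0.00032 × 505 = 0.1616 W/m².
Total ΔF = 3.0017 + 0.2300 + 0.0051 + 0.1616 = 3.3984 W/m².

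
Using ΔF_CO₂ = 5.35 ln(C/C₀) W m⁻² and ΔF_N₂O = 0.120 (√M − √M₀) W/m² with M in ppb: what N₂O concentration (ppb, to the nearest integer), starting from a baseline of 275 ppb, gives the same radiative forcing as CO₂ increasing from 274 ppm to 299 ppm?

M ≈ 419 ppb

CO₂ forcing: 5.35 × ln(299/274) = 5.35 × 0.087315 = 0.46714 W/m².
Set 0.120(√M − √275) = 0.46714: √M = 0.46714/0.120 + √275 = 3.8928 + 16.5831 = 20.4759.
M = (20.4759)² = 419.26 ppb.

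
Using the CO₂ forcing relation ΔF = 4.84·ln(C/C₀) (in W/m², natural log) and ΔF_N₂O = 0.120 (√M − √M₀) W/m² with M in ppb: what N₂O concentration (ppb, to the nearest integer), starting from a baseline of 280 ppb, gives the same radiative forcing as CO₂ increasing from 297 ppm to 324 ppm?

CO₂ forcing: 4.84 × ln(324/297) = 4.84 × 0.087011 = 0.42113 W/m².
Set 0.120(√M − √280) = 0.42113: √M = 0.42113/0.120 + √280 = 3.5094 + 16.7332 = 20.2426.
M = (20.2426)² = 409.76 ppb.

M ≈ 410 ppb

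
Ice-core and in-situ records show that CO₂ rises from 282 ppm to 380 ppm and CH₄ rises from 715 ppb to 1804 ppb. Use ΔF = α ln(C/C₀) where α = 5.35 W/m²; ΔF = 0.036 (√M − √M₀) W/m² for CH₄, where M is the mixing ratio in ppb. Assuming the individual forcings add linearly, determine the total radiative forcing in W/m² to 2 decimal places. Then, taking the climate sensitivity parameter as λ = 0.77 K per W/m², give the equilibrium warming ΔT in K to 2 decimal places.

CO₂: 5.35 × ln(380/282) = 5.35 × ln(1.34752) = 5.35 × 0.29827 = 1.5957 W/m².
CH₄: 0.036 × (√1804 − √715) = 0.036 × (42.4735 − 26.7395) = 0.036 × 15.7340 = 0.5664 W/m².
Total ΔF = 1.5957 + 0.5664 = 2.1621 W/m².
ΔT = λ ΔF = 0.77 × 2.16 = 1.6632 K.

ΔF = 2.16 W/m²; ΔT = 1.66 K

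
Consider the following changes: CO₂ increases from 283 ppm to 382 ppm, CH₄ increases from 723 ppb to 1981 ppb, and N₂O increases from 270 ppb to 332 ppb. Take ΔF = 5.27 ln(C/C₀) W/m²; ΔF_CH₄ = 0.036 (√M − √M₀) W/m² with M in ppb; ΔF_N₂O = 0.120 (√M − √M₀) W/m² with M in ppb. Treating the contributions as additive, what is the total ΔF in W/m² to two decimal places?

CO₂: 5.27 × ln(382/283) = 5.27 × ln(1.34982) = 5.27 × 0.29997 = 1.5808 W/m².
CH₄: 0.036 × (√1981 − √723) = 0.036 × (44.5084 − 26.8887) = 0.036 × 17.6197 = 0.6343 W/m².
N₂O: 0.120 × (√332 − √270) = 0.120 × (18.2209 − 16.4317) = 0.120 × 1.7892 = 0.2147 W/m².
Total ΔF = 1.5808 + 0.6343 + 0.2147 = 2.4298 W/m².

ΔF = 2.43 W/m²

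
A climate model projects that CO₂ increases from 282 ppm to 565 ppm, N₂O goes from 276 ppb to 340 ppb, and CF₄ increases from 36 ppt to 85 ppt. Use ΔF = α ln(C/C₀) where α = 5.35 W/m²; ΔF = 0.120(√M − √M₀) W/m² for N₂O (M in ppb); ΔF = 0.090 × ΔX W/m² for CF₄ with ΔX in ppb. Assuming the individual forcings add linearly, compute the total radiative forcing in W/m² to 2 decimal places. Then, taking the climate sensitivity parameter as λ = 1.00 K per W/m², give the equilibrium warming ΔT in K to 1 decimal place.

ΔF = 3.94 W/m²; ΔT = 3.9 K

CO₂: 5.35 × ln(565/282) = 5.35 × ln(2.00355) = 5.35 × 0.69492 = 3.7178 W/m².
N₂O: 0.120 × (√340 − √276) = 0.120 × (18.4391 − 16.6132) = 0.120 × 1.8259 = 0.2191 W/m².
CF₄: Δ = 85 − 36 = 49 ppt = 0.049 ppb; ΔF = 0.090 × 0.049 = 0.0044 W/m².
Total ΔF = 3.7178 + 0.2191 + 0.0044 = 3.9413 W/m².
ΔT = λ ΔF = 1.00 × 3.94 = 3.9400 K.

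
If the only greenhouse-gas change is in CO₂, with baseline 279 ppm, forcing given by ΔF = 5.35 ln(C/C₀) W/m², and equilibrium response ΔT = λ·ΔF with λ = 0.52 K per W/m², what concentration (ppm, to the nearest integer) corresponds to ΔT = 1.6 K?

Required forcing: ΔF = ΔT/λ = 1.6/0.52 = 3.0769 W/m².
Then ln(C/279) = ΔF/5.35 = 3.0769/5.35 = 0.57512.
So C = 279 × e^0.57512 = 279 × 1.77734 = 495.88 ppm.

C ≈ 496 ppm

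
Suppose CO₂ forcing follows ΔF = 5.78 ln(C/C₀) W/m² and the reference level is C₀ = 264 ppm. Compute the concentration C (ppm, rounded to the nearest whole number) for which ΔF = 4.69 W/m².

C ≈ 594 ppm

Set 5.78 ln(C/264) = 4.69, so ln(C/264) = 4.69/5.78 = 0.81142.
Then C/264 = e^0.81142 = 2.25110, giving C = 264 × 2.25110 = 594.29 ppm.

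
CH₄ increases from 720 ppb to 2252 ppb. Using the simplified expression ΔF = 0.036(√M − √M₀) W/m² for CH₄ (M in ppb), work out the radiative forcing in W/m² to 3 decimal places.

CH₄: 0.036 × (√2252 − √720) = 0.036 × (47.4552 − 26.8328) = 0.036 × 20.6224 = 0.7424 W/m².

ΔF = 0.742 W/m²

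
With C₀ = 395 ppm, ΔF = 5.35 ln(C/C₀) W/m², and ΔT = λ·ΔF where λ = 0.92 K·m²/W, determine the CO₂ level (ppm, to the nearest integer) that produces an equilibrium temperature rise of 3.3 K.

C ≈ 772 ppm

Required forcing: ΔF = ΔT/λ = 3.3/0.92 = 3.5870 W/m².
Then ln(C/395) = ΔF/5.35 = 3.5870/5.35 = 0.67047.
So C = 395 × e^0.67047 = 395 × 1.95516 = 772.29 ppm.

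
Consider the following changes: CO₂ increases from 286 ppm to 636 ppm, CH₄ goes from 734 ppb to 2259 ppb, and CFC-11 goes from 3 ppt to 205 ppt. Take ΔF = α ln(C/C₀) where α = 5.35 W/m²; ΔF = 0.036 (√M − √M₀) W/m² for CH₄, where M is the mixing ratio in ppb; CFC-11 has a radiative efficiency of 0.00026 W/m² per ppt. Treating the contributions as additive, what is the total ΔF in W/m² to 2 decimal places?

CO₂: 5.35 × ln(636/286) = 5.35 × ln(2.22378) = 5.35 × 0.79921 = 4.2758 W/m².
CH₄: 0.036 × (√2259 − √734) = 0.036 × (47.5289 − 27.0924) = 0.036 × 20.4365 = 0.7357 W/m².
CFC-11: ΔF = 0.00026 × (205 − 3) = 0.00026 × 202 = 0.0525 W/m².
Total ΔF = 4.2758 + 0.7357 + 0.0525 = 5.0640 W/m².

ΔF = 5.06 W/m²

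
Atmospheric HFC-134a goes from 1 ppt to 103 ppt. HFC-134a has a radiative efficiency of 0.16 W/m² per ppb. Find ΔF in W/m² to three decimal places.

ΔF = 0.016 W/m²

HFC-134a: Δ = 103 − 1 = 102 ppt = 0.102 ppb; ΔF = 0.16 × 0.102 = 0.0163 W/m².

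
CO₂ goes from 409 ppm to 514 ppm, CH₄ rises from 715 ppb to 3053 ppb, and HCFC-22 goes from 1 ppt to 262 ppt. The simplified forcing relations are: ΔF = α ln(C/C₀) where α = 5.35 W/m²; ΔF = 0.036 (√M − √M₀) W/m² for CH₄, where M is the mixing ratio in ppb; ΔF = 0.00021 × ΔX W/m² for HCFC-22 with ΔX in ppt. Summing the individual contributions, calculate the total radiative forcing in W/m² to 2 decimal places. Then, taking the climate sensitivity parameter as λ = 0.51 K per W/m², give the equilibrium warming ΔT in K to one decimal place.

CO₂: 5.35 × ln(514/409) = 5.35 × ln(1.25672) = 5.35 × 0.22851 = 1.2225 W/m².
CH₄: 0.036 × (√3053 − √715) = 0.036 × (55.2540 − 26.7395) = 0.036 × 28.5145 = 1.0265 W/m².
HCFC-22: ΔF = 0.00021 × (262 − 1) = 0.00021 × 261 = 0.0548 W/m².
Total ΔF = 1.2225 + 1.0265 + 0.0548 = 2.3038 W/m².
ΔT = λ ΔF = 0.51 × 2.30 = 1.1730 K.

ΔF = 2.30 W/m²; ΔT = 1.2 K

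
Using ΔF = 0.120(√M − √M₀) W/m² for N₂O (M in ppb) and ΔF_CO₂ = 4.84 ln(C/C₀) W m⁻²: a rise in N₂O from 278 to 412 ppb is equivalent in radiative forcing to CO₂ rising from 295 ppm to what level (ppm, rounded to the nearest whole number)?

N₂O forcing: 0.120 × (√412 − √278) = 0.120 × (20.2978 − 16.6733) = 0.120 × 3.6245 = 0.43494 W/m².
Set 4.84 ln(C/295) = 0.43494: ln(C/295) = 0.43494/4.84 = 0.08986, so C = 295 × e^0.08986 = 295 × 1.09402 = 322.74 ppm.

C ≈ 323 ppm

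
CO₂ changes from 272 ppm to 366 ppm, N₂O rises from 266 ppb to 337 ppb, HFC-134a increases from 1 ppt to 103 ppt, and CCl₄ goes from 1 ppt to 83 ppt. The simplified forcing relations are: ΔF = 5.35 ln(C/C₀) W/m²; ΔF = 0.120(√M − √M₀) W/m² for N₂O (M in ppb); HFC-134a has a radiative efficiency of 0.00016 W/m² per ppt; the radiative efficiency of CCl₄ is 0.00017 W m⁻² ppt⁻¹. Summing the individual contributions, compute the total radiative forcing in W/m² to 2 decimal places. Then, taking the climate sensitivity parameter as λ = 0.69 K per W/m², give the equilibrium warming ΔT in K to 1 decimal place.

CO₂: 5.35 × ln(366/272) = 5.35 × ln(1.34559) = 5.35 × 0.29683 = 1.5880 W/m².
N₂O: 0.120 × (√337 − √266) = 0.120 × (18.3576 − 16.3095) = 0.120 × 2.0481 = 0.2458 W/m².
HFC-134a: ΔF = 0.00016 × (103 − 1) = 0.00016 × 102 = 0.0163 W/m².
CCl₄: ΔF = 0.00017 × (83 − 1) = 0.00017 × 82 = 0.0139 W/m².
Total ΔF = 1.5880 + 0.2458 + 0.0163 + 0.0139 = 1.8640 W/m².
ΔT = λ ΔF = 0.69 × 1.86 = 1.2834 K.

ΔF = 1.86 W/m²; ΔT = 1.3 K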